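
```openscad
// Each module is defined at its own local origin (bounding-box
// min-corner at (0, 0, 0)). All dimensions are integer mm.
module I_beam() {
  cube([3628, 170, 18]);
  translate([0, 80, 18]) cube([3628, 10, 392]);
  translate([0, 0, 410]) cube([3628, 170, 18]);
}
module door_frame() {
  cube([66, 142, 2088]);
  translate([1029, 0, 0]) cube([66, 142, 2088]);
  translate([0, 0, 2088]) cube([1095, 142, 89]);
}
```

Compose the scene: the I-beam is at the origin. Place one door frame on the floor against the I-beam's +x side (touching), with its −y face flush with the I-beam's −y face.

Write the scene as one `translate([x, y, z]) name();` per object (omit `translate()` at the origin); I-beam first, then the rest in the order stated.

I_beam();
translate([3628, 0, 0]) door_frame();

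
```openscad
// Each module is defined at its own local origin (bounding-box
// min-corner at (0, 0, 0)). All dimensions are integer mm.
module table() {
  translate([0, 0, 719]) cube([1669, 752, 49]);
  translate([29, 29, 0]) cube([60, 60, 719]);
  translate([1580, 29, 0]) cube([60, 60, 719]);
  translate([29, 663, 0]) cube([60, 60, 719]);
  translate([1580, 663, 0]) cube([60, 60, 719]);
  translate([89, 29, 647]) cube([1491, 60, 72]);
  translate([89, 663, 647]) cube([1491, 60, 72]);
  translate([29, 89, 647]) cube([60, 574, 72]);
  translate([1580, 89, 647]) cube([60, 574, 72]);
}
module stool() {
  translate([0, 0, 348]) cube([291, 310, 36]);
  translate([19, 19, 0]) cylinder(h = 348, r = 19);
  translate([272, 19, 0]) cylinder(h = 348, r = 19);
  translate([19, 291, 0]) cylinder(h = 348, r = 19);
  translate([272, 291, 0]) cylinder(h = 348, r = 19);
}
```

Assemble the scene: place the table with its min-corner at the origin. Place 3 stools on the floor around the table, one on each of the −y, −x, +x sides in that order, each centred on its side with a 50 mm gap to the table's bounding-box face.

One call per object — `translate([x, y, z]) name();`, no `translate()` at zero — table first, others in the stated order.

table();
translate([689, -360, 0]) stool();
translate([-341, 221, 0]) stool();
translate([1719, 221, 0]) stool();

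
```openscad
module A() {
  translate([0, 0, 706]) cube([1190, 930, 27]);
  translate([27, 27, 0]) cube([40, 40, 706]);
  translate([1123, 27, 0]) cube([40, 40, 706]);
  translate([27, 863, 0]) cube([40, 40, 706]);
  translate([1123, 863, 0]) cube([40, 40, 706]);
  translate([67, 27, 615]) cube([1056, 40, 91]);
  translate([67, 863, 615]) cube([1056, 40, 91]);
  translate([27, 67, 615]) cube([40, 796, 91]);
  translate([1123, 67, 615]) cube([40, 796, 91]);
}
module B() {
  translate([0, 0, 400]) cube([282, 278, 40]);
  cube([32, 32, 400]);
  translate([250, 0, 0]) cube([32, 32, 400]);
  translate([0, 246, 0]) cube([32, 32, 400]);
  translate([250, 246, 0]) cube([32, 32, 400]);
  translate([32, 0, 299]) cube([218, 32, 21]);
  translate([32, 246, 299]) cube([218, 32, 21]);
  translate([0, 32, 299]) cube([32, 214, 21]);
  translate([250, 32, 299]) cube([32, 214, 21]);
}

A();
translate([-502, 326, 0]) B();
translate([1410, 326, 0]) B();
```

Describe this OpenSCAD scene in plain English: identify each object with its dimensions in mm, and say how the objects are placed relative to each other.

A is a table with a 1190×930 mm rectangular top, 27 mm thick, top surface at z = 733 mm, supported by four 40×40 mm square legs, each inset 27 mm from the nearest pair of top edges, running from the floor. Four apron rails, 40 mm thick and 91 mm tall, run between adjacent legs with their top edges flush with the underside of the top and their outer faces flush with the legs' outer faces.

B is a simple wooden stool: a rectangular seat 282 mm (x) by 278 mm (y), 40 mm thick, top face at z = 440 mm, on four square legs, each 32×32 mm in cross-section. The legs rest on z = 0, each flush with a corner of the seat. Four stretchers, 32 mm wide and 21 mm tall, connect adjacent legs with their undersides at z = 299 mm, each running between the inner faces of the legs it joins and aligned with the legs' outer faces on the other axis.

Two stools sit around the table at the −x, +x sides.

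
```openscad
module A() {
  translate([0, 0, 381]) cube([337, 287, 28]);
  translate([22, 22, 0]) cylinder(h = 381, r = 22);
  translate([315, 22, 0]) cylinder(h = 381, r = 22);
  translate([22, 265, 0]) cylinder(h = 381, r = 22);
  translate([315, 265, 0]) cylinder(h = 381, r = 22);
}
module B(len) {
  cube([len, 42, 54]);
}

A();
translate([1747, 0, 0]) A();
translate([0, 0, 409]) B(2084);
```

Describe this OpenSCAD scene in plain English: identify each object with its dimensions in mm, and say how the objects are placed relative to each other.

A is a simple wooden stool: a rectangular seat 337 mm (x) by 287 mm (y), 28 mm thick, top face at z = 409 mm, on four round legs, each 44 mm in diameter. The legs rest on z = 0, each leg's axis is inset half a diameter from the nearest pair of seat edges (so the leg's bounding box is flush with the corner).

B is a rectangular beam 2084 mm long (x), 42 mm deep (y), 54 mm thick (z).

The beam spans the tops of two stools placed 1410 mm apart, resting at z = 409 mm.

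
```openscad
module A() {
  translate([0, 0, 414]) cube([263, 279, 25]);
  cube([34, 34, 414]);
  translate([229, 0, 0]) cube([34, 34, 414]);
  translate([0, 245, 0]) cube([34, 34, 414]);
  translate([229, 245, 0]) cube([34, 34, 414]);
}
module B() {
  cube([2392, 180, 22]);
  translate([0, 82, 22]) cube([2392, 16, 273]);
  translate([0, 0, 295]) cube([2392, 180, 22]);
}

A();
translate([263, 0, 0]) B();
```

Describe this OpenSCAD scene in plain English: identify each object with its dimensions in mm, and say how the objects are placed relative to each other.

A is a four-legged stool. The seat is a 263×279×25 mm slab whose top surface is at z = 439 mm; four square legs, each 34×34 mm in cross-section, run from the floor (z = 0) to the underside of the seat, each flush with a corner of the seat.

B is an I-beam lying along x, 2392 mm long. Overall section height 317 mm. Two flanges 180 mm wide (y) and 22 mm thick, one on the floor and one at the top; a web 16 mm thick runs between them, centred on the flange width.

The I-beam is against the stool's +x side, with their −y faces flush.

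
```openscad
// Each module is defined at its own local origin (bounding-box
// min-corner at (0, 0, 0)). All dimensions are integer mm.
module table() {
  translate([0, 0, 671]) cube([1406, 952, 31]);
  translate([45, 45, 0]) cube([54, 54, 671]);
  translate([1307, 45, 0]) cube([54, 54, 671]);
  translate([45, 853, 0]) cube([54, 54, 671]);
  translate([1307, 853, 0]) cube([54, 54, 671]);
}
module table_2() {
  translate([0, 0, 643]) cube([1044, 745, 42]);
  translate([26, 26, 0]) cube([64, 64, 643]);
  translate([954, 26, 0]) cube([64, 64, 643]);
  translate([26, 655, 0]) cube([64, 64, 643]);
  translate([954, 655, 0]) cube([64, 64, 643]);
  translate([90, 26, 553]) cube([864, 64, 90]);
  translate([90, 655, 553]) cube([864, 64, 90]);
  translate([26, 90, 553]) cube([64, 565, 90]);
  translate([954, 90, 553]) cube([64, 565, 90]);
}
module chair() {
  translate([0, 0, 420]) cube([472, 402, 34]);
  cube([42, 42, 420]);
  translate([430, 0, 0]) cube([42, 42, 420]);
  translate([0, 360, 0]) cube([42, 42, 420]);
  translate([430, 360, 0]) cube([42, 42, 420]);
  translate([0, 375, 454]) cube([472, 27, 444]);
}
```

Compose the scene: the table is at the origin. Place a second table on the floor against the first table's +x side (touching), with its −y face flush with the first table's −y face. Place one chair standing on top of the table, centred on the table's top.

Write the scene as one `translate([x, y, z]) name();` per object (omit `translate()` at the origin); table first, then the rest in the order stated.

table();
translate([1406, 0, 0]) table_2();
translate([467, 275, 702]) chair();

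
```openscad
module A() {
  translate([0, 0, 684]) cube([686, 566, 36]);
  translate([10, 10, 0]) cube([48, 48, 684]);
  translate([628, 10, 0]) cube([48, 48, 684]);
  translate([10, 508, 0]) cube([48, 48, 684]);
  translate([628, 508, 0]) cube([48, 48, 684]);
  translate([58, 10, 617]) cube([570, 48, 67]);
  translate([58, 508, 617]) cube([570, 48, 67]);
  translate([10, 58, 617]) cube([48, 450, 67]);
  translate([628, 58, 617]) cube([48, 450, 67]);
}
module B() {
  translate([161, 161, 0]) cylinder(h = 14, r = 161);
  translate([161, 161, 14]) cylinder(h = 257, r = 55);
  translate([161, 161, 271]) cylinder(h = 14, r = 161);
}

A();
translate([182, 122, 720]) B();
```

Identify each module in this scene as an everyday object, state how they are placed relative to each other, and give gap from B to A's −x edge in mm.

A is a table. B is a spool. The spool is on top of the table, centred. The gap from the spool to the table's −x edge is 182 mm.

The spool's min-x is at 182; the table's min-x is 0; gap = 182 mm.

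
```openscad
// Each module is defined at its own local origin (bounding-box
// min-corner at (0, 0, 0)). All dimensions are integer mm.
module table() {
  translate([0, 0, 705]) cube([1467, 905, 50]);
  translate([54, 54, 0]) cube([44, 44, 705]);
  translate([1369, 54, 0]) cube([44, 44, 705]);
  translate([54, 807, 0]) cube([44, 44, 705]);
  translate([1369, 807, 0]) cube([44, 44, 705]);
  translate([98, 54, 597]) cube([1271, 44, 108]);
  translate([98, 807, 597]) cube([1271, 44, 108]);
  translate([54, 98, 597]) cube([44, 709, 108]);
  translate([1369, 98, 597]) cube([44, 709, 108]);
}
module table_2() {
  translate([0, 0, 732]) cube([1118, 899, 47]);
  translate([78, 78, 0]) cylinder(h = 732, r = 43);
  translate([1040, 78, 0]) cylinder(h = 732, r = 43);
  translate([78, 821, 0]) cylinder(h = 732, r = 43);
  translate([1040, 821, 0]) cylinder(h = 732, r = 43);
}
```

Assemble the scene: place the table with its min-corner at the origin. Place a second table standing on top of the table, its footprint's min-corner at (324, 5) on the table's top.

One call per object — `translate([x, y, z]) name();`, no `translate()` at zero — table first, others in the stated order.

table();
translate([324, 5, 755]) table_2();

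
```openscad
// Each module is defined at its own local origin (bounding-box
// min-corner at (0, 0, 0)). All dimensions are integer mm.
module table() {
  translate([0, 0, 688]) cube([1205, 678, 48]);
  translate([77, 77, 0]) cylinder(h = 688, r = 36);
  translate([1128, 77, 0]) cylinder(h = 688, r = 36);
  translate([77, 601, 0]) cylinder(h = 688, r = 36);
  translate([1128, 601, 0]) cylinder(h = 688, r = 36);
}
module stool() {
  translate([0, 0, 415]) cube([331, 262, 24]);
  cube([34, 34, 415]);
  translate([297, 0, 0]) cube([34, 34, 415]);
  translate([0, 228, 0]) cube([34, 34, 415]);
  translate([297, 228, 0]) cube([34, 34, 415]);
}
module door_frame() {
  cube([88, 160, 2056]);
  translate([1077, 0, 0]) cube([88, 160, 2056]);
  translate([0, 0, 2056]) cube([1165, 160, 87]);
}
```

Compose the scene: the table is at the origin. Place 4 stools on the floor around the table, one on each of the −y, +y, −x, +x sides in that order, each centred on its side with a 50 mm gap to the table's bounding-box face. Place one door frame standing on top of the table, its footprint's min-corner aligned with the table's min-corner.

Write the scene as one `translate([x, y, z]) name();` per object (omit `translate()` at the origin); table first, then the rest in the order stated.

table();
translate([437, -312, 0]) stool();
translate([437, 728, 0]) stool();
translate([-381, 208, 0]) stool();
translate([1255, 208, 0]) stool();
translate([0, 0, 736]) door_frame();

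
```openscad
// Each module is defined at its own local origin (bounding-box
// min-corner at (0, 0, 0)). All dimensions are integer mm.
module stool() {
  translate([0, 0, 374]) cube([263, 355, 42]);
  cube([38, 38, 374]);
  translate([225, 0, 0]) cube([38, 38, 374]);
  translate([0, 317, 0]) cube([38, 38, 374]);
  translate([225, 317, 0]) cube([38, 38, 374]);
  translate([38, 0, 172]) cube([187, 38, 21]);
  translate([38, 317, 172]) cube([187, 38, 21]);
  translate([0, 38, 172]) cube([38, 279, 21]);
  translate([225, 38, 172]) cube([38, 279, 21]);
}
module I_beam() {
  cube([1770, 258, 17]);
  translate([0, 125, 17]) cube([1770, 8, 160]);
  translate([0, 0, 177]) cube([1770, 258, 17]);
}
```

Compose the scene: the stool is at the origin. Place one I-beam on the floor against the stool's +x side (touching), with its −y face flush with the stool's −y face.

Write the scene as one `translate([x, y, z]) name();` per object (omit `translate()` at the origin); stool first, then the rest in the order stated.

stool();
translate([263, 0, 0]) I_beam();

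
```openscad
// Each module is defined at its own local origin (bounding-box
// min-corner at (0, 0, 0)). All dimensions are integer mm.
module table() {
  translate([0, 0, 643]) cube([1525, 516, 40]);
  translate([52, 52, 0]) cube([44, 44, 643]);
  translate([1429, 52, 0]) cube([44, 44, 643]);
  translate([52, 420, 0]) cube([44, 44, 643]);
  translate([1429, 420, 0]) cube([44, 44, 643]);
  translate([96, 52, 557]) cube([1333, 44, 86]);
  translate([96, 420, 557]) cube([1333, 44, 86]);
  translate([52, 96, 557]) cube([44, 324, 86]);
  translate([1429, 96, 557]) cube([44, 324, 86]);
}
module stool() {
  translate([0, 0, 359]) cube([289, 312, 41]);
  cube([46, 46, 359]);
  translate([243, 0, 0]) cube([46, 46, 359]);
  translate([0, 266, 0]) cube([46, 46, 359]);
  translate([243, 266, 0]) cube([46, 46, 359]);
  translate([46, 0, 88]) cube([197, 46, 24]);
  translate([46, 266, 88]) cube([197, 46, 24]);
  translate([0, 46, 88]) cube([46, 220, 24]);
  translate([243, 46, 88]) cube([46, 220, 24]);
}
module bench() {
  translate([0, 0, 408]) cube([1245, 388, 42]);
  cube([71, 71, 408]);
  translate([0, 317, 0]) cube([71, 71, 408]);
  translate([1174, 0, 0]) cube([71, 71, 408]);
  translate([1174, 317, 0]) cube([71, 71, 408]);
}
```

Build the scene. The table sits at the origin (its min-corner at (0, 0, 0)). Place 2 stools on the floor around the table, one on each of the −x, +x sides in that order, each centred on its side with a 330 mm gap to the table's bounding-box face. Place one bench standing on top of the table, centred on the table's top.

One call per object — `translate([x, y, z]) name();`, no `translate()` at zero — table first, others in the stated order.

table();
translate([-619, 102, 0]) stool();
translate([1855, 102, 0]) stool();
translate([140, 64, 683]) bench();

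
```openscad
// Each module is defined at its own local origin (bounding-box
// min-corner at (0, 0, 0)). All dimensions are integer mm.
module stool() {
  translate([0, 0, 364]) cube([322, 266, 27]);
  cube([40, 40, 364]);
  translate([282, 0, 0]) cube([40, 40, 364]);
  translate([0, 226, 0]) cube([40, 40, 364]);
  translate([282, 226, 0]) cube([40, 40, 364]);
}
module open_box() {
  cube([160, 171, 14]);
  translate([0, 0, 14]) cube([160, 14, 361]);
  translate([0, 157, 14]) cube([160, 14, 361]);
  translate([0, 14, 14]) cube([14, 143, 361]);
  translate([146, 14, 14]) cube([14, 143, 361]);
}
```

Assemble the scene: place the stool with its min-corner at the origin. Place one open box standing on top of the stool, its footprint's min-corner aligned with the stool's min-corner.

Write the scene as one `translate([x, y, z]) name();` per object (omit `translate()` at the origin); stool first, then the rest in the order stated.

stool();
translate([0, 0, 391]) open_box();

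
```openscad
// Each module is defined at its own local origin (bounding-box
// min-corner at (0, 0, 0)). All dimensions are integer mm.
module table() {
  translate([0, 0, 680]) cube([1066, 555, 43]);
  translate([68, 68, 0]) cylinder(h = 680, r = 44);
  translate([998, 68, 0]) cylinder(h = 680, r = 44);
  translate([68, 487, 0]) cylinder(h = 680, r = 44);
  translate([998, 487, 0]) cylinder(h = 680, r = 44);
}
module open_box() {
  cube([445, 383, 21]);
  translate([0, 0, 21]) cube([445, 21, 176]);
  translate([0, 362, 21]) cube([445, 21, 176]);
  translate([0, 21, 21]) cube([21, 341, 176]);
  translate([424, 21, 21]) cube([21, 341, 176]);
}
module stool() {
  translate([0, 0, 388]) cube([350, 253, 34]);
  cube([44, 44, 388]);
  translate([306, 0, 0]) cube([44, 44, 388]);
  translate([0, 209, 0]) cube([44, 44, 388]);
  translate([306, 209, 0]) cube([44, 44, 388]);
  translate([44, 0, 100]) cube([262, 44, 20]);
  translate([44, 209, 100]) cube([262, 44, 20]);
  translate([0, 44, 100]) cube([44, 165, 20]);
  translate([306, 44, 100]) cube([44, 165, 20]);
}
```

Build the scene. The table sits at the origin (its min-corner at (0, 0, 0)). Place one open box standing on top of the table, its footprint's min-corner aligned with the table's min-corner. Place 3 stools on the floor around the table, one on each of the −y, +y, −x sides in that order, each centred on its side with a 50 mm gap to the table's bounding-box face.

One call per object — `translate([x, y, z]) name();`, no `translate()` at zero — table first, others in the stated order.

table();
translate([0, 0, 723]) open_box();
translate([358, -303, 0]) stool();
translate([358, 605, 0]) stool();
translate([-400, 151, 0]) stool();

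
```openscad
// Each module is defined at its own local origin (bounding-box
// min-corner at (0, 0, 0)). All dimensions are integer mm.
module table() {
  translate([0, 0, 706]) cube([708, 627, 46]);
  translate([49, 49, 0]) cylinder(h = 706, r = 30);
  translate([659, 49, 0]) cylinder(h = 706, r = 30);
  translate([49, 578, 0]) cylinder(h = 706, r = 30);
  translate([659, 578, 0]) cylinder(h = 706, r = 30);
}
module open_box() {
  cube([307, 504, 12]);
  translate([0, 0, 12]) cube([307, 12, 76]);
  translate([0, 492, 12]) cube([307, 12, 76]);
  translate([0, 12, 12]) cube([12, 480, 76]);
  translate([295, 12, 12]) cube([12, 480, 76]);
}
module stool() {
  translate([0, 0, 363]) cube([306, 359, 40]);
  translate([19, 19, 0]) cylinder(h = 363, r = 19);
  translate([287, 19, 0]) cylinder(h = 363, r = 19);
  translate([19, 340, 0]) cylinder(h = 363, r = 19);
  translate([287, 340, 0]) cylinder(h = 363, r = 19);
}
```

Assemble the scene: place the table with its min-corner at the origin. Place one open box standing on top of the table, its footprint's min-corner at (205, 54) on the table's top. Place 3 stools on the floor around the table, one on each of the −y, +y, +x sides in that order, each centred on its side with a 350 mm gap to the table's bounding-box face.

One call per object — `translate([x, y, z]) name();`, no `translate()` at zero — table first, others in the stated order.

table();
translate([205, 54, 752]) open_box();
translate([201, -709, 0]) stool();
translate([201, 977, 0]) stool();
translate([1058, 134, 0]) stool();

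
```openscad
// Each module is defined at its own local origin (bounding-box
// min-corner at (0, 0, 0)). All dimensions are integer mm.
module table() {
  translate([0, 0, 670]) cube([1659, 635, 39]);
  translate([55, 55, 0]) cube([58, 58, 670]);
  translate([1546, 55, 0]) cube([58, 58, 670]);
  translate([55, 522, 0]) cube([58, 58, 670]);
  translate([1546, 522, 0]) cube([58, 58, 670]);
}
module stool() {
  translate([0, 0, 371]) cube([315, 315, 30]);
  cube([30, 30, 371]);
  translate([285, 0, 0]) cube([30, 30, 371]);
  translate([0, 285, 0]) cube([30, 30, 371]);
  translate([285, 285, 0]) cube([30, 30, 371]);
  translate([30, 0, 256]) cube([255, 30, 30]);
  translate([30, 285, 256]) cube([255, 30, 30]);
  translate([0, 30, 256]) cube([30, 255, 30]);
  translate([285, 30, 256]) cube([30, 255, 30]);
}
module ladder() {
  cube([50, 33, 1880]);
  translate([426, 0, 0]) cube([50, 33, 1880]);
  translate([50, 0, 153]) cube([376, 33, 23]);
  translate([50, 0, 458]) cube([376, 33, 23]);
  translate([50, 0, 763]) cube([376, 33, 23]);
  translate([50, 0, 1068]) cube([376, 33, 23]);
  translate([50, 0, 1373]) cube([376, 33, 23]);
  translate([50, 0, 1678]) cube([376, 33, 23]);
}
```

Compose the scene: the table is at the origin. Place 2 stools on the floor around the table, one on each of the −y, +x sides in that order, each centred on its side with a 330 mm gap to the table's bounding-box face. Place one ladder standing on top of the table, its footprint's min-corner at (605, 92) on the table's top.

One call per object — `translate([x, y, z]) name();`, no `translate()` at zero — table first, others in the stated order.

table();
translate([672, -645, 0]) stool();
translate([1989, 160, 0]) stool();
translate([605, 92, 709]) ladder();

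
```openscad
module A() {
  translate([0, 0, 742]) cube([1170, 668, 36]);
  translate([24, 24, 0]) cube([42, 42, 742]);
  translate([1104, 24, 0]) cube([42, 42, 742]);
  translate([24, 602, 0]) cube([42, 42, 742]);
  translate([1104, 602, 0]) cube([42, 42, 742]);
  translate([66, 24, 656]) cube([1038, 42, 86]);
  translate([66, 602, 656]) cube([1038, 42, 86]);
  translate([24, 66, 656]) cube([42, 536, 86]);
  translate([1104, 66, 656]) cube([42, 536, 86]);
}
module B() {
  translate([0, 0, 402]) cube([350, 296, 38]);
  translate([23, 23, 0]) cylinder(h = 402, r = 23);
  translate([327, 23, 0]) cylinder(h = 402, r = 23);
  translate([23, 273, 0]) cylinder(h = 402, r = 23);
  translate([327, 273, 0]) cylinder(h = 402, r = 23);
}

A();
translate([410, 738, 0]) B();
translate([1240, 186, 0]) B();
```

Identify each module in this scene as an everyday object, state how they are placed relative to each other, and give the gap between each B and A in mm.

Each stool's nearest face is 70 mm from the table's bounding box.

A is a table. B is a stool. Two stools sit around the table at the +y, +x sides. The gap between each stool and the table is 70 mm.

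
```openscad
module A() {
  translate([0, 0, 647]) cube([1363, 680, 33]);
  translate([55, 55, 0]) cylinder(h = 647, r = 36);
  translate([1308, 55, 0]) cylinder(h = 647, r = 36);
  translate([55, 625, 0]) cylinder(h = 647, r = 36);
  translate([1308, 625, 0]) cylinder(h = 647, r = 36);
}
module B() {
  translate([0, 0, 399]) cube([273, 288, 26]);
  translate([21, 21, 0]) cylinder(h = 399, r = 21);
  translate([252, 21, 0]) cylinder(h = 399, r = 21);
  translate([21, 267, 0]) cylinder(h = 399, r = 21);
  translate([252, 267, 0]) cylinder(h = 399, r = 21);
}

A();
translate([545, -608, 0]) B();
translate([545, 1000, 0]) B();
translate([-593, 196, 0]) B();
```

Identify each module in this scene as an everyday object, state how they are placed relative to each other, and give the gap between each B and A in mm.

Each stool's nearest face is 320 mm from the table's bounding box.

A is a table. B is a stool. Three stools sit around the table at the −y, +y, −x sides. The gap between each stool and the table is 320 mm.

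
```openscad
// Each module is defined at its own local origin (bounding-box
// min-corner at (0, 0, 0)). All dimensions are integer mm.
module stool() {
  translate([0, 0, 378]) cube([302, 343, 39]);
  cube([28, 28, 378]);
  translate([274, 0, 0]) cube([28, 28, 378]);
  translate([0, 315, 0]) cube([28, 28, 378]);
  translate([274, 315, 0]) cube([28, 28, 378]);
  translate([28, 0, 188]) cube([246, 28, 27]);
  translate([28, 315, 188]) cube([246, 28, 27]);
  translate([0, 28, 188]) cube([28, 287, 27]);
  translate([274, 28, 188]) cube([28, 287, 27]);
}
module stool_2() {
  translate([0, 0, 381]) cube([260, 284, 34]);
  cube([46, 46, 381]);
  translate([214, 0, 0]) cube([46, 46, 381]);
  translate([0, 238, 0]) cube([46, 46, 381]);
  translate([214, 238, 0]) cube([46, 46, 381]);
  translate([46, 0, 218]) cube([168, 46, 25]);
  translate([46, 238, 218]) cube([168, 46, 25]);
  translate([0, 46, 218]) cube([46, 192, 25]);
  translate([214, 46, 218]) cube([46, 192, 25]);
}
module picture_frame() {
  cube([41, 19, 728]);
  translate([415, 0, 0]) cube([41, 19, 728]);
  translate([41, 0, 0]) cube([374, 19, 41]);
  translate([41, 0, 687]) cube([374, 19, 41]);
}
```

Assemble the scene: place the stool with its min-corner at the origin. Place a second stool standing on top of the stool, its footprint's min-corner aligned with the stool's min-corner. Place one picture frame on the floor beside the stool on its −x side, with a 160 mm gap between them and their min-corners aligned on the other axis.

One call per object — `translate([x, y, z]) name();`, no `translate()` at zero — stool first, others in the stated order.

stool();
translate([0, 0, 417]) stool_2();
translate([-616, 0, 0]) picture_frame();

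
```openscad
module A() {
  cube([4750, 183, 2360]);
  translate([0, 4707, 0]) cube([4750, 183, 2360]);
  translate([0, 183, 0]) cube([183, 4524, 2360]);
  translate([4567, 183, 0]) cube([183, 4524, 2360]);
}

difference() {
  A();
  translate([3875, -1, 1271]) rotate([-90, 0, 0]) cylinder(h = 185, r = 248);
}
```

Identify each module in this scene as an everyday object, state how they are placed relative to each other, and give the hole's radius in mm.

A is a house frame. The house frame has a circular hole through its front wall. The hole's radius is 248 mm.

The subtracted cylinder has r = 248 mm.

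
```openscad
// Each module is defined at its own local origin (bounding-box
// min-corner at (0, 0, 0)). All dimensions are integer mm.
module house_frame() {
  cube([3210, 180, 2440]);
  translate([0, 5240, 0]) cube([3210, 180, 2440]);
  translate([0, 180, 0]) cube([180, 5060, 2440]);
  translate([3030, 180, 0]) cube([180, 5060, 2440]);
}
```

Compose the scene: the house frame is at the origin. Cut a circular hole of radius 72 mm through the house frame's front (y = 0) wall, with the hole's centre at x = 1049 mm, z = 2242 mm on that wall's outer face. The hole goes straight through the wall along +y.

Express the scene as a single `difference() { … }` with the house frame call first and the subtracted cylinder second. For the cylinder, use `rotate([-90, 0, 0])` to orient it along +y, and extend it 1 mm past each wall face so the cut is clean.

difference() {
  house_frame();
  translate([1049, -1, 2242]) rotate([-90, 0, 0]) cylinder(h = 182, r = 72);
}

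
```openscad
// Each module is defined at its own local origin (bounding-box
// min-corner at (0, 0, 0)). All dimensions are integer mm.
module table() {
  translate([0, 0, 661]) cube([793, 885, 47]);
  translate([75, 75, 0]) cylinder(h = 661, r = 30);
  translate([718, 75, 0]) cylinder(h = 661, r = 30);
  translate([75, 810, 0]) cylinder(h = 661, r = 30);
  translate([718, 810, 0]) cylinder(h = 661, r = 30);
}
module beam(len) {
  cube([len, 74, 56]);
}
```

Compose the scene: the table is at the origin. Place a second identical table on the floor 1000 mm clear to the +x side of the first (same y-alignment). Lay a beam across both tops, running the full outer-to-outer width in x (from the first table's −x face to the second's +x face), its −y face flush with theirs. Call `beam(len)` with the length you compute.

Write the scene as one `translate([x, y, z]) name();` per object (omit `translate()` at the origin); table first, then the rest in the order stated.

table();
translate([1793, 0, 0]) table();
translate([0, 0, 708]) beam(2586);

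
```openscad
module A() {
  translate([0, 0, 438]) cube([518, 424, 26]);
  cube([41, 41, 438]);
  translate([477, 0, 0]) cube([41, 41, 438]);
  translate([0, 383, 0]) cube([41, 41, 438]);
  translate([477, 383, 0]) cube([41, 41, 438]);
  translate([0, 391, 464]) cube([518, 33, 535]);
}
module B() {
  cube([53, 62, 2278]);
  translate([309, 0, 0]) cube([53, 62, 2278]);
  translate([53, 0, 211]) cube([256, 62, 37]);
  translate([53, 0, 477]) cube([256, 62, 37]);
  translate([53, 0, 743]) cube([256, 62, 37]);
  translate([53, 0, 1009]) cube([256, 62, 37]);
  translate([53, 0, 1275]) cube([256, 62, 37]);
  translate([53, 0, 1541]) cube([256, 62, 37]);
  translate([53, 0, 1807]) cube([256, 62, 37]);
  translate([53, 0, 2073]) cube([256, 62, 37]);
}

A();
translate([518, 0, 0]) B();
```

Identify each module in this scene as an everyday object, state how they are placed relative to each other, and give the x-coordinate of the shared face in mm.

A is a chair. B is a ladder. The ladder is against the chair's +x side, with their −y faces flush. The x-coordinate of the shared face is 518 mm.

The chair's +x face and the ladder's −x face are both at x = 518 mm.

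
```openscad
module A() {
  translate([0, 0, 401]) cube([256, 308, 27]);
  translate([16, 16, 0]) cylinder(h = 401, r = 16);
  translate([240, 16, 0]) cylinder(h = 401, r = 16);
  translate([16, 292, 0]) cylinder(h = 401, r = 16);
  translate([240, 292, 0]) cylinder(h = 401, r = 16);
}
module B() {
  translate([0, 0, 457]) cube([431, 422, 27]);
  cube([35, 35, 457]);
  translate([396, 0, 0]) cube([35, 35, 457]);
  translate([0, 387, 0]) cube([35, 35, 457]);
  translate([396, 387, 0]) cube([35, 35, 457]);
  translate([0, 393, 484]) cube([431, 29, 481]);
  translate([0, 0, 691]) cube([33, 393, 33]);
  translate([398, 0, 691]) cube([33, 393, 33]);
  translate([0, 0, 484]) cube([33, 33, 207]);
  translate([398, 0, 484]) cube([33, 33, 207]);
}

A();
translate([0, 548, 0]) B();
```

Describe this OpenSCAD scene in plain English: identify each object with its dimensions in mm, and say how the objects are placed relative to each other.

A is a four-legged stool. The seat is a 256×308×27 mm slab whose top surface is at z = 428 mm; four round legs, each 32 mm in diameter, run from the floor (z = 0) to the underside of the seat, each leg's axis is inset half a diameter from the nearest pair of seat edges (so the leg's bounding box is flush with the corner).

B is a chair: 431×422 mm seat, 27 mm thick, top at z = 484 mm, on four 35 mm square corner legs flush with the seat edges. A 29 mm thick backrest slab spans the full seat width, extending 481 mm above the seat top, its back face flush with the seat's +y edge. Two armrests of 33×33 mm section run along each side from the seat's front edge to the front of the backrest, top faces 240 mm above the seat top and outer faces flush with the seat's x-edges; a 33×33 mm post under the front of each armrest stands on the seat at the front corner.

The chair is on the floor beside the stool on its +y side.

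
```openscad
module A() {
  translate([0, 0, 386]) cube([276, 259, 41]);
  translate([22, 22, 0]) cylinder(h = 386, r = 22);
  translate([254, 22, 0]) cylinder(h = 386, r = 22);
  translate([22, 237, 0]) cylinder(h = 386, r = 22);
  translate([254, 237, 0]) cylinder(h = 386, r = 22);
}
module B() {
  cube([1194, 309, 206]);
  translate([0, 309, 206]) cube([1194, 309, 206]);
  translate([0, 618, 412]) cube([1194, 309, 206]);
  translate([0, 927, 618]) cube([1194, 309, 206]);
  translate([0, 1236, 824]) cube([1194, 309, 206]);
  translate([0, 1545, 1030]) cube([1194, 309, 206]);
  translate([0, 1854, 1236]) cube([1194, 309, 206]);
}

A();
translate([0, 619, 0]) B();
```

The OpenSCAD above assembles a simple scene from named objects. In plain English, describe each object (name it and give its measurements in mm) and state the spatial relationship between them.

A is a four-legged stool. The seat is 276×259 mm, 41 mm thick, top at z = 427 mm. It stands on four round legs, each 44 mm in diameter, from z = 0 to the seat underside, each leg's axis is inset half a diameter from the nearest pair of seat edges (so the leg's bounding box is flush with the corner).

B is a run of 7 identical solid stair steps. Each tread is 1194×309 mm and each step block is 206 mm high. Step 1 rests on the floor; step k is offset from step 1 by (k−1)×309 mm in y and (k−1)×206 mm in z.

The staircase is on the floor beside the stool on its +y side.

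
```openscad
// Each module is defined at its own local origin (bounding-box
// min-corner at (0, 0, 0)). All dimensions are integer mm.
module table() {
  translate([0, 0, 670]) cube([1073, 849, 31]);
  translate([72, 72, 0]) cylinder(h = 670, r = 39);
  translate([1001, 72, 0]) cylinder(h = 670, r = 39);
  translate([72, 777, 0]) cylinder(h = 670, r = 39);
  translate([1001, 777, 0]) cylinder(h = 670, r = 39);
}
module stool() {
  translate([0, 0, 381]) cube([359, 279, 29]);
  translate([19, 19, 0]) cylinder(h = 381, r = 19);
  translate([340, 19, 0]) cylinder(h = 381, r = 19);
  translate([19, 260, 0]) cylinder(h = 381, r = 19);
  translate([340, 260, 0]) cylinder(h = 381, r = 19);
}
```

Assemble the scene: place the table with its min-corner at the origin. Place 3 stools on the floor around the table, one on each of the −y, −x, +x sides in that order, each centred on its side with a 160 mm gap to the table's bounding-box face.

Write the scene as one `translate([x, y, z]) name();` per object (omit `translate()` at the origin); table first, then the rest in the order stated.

table();
translate([357, -439, 0]) stool();
translate([-519, 285, 0]) stool();
translate([1233, 285, 0]) stool();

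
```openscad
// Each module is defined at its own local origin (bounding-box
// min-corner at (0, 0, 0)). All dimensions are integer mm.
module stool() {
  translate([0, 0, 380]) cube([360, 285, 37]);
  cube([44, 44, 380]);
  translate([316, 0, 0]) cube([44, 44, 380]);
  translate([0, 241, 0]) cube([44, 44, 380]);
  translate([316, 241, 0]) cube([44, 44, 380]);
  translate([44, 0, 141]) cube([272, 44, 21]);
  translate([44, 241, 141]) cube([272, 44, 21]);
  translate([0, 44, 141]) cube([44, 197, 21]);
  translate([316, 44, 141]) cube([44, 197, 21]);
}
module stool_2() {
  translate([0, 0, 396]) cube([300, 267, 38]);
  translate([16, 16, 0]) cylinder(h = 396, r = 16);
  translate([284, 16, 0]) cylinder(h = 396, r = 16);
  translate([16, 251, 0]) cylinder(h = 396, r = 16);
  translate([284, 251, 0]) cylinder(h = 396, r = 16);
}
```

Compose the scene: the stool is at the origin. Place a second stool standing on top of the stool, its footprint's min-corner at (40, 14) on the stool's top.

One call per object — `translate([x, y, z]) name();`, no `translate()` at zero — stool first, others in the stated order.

stool();
translate([40, 14, 417]) stool_2();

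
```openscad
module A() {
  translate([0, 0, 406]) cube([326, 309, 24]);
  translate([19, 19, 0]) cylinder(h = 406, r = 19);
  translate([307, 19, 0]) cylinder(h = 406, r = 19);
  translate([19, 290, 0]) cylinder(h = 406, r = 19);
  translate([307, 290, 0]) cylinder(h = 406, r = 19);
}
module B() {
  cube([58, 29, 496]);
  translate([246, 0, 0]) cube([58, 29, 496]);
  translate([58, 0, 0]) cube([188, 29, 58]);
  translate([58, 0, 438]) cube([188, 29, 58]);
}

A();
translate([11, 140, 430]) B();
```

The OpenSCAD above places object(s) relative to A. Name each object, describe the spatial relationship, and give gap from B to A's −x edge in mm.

The picture frame's min-x is at 11; the stool's min-x is 0; gap = 11 mm.

A is a stool. B is a picture frame. The picture frame is on top of the stool, centred. The gap from the picture frame to the stool's −x edge is 11 mm.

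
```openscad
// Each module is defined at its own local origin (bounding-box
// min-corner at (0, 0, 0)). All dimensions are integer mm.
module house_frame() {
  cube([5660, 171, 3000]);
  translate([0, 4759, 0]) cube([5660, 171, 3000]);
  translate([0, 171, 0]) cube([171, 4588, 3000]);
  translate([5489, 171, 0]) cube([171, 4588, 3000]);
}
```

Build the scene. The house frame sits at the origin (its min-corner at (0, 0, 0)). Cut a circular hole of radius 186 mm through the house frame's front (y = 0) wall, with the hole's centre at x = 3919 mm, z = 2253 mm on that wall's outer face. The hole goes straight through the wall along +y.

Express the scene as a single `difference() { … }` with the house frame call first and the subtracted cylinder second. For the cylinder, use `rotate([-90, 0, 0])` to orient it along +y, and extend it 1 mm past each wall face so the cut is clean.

difference() {
  house_frame();
  translate([3919, -1, 2253]) rotate([-90, 0, 0]) cylinder(h = 173, r = 186);
}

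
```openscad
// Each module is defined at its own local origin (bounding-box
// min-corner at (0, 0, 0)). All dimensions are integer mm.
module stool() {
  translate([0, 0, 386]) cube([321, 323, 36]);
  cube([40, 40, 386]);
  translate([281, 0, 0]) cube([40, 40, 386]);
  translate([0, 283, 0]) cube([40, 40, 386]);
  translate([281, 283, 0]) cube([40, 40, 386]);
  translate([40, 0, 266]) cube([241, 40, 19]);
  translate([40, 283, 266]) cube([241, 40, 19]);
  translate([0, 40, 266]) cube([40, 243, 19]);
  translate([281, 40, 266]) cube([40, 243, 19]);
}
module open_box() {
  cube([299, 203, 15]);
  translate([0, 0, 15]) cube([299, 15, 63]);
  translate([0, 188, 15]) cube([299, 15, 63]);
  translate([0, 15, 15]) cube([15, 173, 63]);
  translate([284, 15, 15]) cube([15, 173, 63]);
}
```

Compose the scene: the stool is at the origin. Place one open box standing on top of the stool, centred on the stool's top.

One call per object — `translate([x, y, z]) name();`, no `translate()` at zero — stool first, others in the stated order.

stool();
translate([11, 60, 422]) open_box();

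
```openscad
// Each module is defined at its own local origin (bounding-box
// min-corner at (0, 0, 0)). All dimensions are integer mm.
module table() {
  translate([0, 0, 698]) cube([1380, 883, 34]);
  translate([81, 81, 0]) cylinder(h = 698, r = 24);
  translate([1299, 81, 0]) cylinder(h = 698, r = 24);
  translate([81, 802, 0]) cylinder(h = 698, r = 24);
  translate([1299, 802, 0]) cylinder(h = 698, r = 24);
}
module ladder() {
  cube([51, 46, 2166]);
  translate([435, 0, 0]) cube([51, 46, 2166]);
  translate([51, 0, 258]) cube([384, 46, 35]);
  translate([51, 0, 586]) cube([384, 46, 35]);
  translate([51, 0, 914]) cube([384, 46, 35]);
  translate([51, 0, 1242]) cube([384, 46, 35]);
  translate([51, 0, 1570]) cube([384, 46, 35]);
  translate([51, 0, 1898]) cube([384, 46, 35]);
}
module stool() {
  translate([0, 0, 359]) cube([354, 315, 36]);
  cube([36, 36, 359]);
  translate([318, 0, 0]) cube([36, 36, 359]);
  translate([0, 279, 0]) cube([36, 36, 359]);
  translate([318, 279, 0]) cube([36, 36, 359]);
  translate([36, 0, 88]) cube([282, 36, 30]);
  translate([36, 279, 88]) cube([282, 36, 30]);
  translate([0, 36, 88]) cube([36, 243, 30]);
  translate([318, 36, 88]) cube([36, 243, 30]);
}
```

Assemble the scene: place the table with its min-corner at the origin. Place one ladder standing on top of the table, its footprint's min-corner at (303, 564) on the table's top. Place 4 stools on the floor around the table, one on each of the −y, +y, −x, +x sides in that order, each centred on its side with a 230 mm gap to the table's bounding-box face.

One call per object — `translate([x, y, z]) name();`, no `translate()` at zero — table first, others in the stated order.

table();
translate([303, 564, 732]) ladder();
translate([513, -545, 0]) stool();
translate([513, 1113, 0]) stool();
translate([-584, 284, 0]) stool();
translate([1610, 284, 0]) stool();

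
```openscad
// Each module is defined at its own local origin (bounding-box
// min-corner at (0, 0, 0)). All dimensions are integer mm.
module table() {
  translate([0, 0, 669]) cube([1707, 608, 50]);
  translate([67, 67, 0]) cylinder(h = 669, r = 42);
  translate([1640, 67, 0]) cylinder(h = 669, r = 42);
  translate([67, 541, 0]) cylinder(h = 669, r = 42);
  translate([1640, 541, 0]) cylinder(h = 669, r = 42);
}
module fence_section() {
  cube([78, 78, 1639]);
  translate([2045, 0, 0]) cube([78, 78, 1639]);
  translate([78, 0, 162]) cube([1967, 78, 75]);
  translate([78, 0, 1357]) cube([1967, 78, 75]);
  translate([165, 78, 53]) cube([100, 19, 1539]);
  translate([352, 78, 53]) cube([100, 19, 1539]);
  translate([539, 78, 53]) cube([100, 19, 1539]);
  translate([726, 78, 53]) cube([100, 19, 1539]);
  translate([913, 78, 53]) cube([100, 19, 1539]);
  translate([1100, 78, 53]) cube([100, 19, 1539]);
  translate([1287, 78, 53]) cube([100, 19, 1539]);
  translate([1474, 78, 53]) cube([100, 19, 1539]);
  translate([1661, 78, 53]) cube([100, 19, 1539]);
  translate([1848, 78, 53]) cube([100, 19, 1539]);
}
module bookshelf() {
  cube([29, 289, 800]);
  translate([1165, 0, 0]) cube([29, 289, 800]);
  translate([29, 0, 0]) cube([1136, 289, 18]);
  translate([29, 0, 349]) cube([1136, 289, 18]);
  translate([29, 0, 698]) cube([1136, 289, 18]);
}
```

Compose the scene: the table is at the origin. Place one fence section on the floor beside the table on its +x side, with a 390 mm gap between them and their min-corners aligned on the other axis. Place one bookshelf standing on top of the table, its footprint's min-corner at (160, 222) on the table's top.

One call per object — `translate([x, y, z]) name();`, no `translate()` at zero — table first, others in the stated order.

table();
translate([2097, 0, 0]) fence_section();
translate([160, 222, 719]) bookshelf();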